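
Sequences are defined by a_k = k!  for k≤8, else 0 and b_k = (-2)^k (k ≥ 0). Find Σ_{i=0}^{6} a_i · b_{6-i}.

592

Write out a_i and b_{6-i} for i = 0,…,6 and sum the products.
Σ = 1·64 + 1·(-32) + 2·16 + 6·(-8) + 24·4 + 120·(-2) + 720·1 = 592.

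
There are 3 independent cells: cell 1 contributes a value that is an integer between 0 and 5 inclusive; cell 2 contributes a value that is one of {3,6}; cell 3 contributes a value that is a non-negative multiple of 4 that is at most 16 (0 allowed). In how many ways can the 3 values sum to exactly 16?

The generating function for the choices is (1 + q + q² + q³ + q⁴ + q⁵)·(q³ + q⁶)·(1 + q⁴ + q⁸ + q¹² + q¹⁶); the count is [q¹⁶].
(1 + q + q² + q³ + q⁴ + q⁵) has coefficients 1,1,1,1,1,1 for degrees 0…5.
(q³ + q⁶) has coefficients 0,0,0,1,0,0,1,0,0,0,0,0,0,0,0,0,0 for degrees 0…16.
Finally multiplying by (1 + q⁴ + q⁸ + q¹² + q¹⁶), the product of all factors after the first has coefficients 0,0,0,1,0,0,1,1,0,0,1,1,0,0,1,1,0 for degrees 0…16.
[q¹⁶] = 1·0 + 1·1 + 1·1 + 1·0 + 1·0 + 1·1 = 3.

3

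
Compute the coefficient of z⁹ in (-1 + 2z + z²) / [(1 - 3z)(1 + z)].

The denominator gives the recurrence a_n = 2a_(n−1) + 3a_(n−2) for n ≥ 3; the numerator fixes a_0 = -1, a_1 = 0, a_2 = -2.
Iterating: -1, 0, -2, -4, -14, -40, -122, -364, -1094, -3280, so a_9 = -3280.

-3280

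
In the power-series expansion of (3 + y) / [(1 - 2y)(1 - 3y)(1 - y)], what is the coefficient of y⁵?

Partial fractions give a closed form: a_n = (-14)·2^n + (15)·3^n + (2)·1^n.
At n = 5: a_5 = 3199.

3199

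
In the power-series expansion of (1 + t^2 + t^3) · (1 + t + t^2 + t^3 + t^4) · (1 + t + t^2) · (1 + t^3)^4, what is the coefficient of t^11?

(1 + t^2 + t^3) has coefficients 1,0,1,1 for degrees 0…3.
(1 + t + t^2 + t^3 + t^4) has coefficients 1,1,1,1,1,0,0,0,0,0,0,0 for degrees 0…11.
Multiplying by (1 + t + t^2) gives running coefficients 1,2,3,3,3,2,1,0,0,0,0,0 for degrees 0…11.
Finally multiplying by (1 + t^3)^4, the product of all factors after the first has coefficients 1,2,3,7,11,14,19,24,26,26,26,24 for degrees 0…11.
[t^11] = 1·24 + 1·26 + 1·26 = 76.

76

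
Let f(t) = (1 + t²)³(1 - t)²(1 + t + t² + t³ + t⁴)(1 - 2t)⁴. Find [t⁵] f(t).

-212

(1 + t²)³ has coefficients 1,0,3,0,3,0 for degrees 0…5.
(1 - t)² has coefficients 1,-2,1,0,0,0 for degrees 0…5.
Multiplying by (1 + t + t² + t³ + t⁴) gives running coefficients 1,-1,0,0,0,-1 for degrees 0…5.
Finally multiplying by (1 - 2t)⁴, the product of all factors after the first has coefficients 1,-9,32,-56,48,-17 for degrees 0…5.
[t⁵] = 1·(-17) + 3·(-56) + 3·(-9) = -212.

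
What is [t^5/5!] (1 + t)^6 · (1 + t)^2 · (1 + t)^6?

The EGF product rule gives c_5 = Σ_{k_1+k_2+k_3=5} C(5; k_1,k_2,k_3) · ∏ g_i(k_i), where (1+t)^6 gives the falling factorial (6)_k; (1+t)^2 gives the falling factorial (2)_k; (1+t)^6 gives the falling factorial (6)_k.
g_1(k) for k = 0…5: 1, 6, 30, 120, 360, 720.
g_2(k) for k = 0…5: 1, 2, 2, 0, 0, 0.
g_3(k) for k = 0…5: 1, 6, 30, 120, 360, 720.
First combine the last two factors: h(k) = Σ_j C(k,j)·g_2(j)·g_3(k−j) for k = 0…5: 1, 8, 56, 336, 1680, 6720.
c_5 = Σ_k C(5,k)·g_1(k)·h(5−k) = 1·1·6720 + 5·6·1680 + 10·30·336 + 10·120·56 + 5·360·8 + 1·720·1 = 6720 + 50400 + 100800 + 67200 + 14400 + 720 = 240240.

240240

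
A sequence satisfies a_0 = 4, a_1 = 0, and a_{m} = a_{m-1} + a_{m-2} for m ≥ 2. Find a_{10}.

136

The ordinary generating function has denominator 1 - z - z^2.
Iterating the recurrence: a_0,…,a_{10} = 4, 0, 4, 4, 8, 12, 20, 32, 52, 84, 136.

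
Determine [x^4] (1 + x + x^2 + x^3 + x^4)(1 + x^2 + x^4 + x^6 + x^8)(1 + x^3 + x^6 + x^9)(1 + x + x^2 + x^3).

10

(1 + x + x^2 + x^3 + x^4) has coefficients 1,1,1,1,1 for degrees 0…4.
(1 + x^2 + x^4 + x^6 + x^8) has coefficients 1,0,1,0,1 for degrees 0…4.
Multiplying by (1 + x^3 + x^6 + x^9) gives running coefficients 1,0,1,1,1 for degrees 0…4.
Finally multiplying by (1 + x + x^2 + x^3), the product of all factors after the first has coefficients 1,1,2,3,3 for degrees 0…4.
[x^4] = 1·3 + 1·3 + 1·2 + 1·1 + 1·1 = 10.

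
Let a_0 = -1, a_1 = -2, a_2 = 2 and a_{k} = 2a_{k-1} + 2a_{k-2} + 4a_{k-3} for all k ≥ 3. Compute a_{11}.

-23872

The ordinary generating function has denominator 1 - 2q - 2q^2 - 4q^3.
Iterating the recurrence: a_0,…,a_{11} = -1, -2, 2, -4, -12, -24, -88, -272, -816, -2528, -7776, -23872.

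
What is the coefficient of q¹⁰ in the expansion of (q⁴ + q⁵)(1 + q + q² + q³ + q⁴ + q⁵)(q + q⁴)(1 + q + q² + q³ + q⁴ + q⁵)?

(q⁴ + q⁵) has coefficients 0,0,0,0,1,1 for degrees 0…5.
(1 + q + q² + q³ + q⁴ + q⁵) has coefficients 1,1,1,1,1,1,0,0,0,0,0 for degrees 0…10.
Multiplying by (q + q⁴) gives running coefficients 0,1,1,1,2,2,2,1,1,1,0 for degrees 0…10.
Finally multiplying by (1 + q + q² + q³ + q⁴ + q⁵), the product of all factors after the first has coefficients 0,1,2,3,5,7,9,9,9,9,7 for degrees 0…10.
[q¹⁰] = 1·9 + 1·7 = 16.

16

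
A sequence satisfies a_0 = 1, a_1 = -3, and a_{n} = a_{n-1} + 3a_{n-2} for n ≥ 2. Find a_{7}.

-171

The ordinary generating function has denominator 1 - q - 3q^2.
Iterating the recurrence: a_0,…,a_{7} = 1, -3, 0, -9, -9, -36, -63, -171.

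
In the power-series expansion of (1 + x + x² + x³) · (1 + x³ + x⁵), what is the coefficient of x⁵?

(1 + x + x² + x³) has coefficients 1,1,1,1 for degrees 0…3.
(1 + x³ + x⁵) has coefficients 1,0,0,1,0,1 for degrees 0…5.
[x⁵] = 1·1 + 1·0 + 1·1 + 1·0 = 2.

2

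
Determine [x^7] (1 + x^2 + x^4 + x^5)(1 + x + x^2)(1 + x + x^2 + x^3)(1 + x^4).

12

(1 + x^2 + x^4 + x^5) has coefficients 1,0,1,0,1,1 for degrees 0…5.
(1 + x + x^2) has coefficients 1,1,1,0,0,0,0,0 for degrees 0…7.
Multiplying by (1 + x + x^2 + x^3) gives running coefficients 1,2,3,3,2,1,0,0 for degrees 0…7.
Finally multiplying by (1 + x^4), the product of all factors after the first has coefficients 1,2,3,3,3,3,3,3 for degrees 0…7.
[x^7] = 1·3 + 1·3 + 1·3 + 1·3 = 12.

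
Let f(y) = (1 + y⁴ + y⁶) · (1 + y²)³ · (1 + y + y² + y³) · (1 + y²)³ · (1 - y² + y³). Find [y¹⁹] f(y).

8

(1 + y⁴ + y⁶) has coefficients 1,0,0,0,1,0,1 for degrees 0…6.
(1 + y²)³ has coefficients 1,0,3,0,3,0,1,0,0,0,0,0,0,0,0,0,0,0,0,0 for degrees 0…19.
Multiplying by (1 + y + y² + y³) gives running coefficients 1,1,4,4,6,6,4,4,1,1,0,0,0,0,0,0,0,0,0,0 for degrees 0…19.
Multiplying by (1 + y²)³ gives running coefficients 1,1,7,7,21,21,35,35,35,35,21,21,7,7,1,1,0,0,0,0 for degrees 0…19.
Finally multiplying by (1 - y² + y³), the product of all factors after the first has coefficients 1,1,6,7,15,21,21,35,21,35,21,21,21,7,15,1,6,0,1,0 for degrees 0…19.
[y¹⁹] = 1·0 + 1·1 + 1·7 = 8.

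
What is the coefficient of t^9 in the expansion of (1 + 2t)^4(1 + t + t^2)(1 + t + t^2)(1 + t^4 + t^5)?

(1 + 2t)^4 has coefficients 1,8,24,32,16 for degrees 0…4.
(1 + t + t^2) has coefficients 1,1,1,0,0,0,0,0,0,0 for degrees 0…9.
Multiplying by (1 + t + t^2) gives running coefficients 1,2,3,2,1,0,0,0,0,0 for degrees 0…9.
Finally multiplying by (1 + t^4 + t^5), the product of all factors after the first has coefficients 1,2,3,2,2,3,5,5,3,1 for degrees 0…9.
[t^9] = 1·1 + 8·3 + 24·5 + 32·5 + 16·3 = 353.

353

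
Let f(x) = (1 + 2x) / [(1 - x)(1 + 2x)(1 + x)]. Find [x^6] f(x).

1

Partial fractions give a closed form: a_n = (1/2)·1^n + (1/2)·(-1)^n.
At n = 6: a_6 = 1.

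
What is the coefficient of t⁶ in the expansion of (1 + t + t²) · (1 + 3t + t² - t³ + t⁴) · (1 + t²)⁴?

39

(1 + t + t²) has coefficients 1,1,1 for degrees 0…2.
(1 + 3t + t² - t³ + t⁴) has coefficients 1,3,1,-1,1,0,0 for degrees 0…6.
Finally multiplying by (1 + t²)⁴, the product of all factors after the first has coefficients 1,3,5,11,11,14,14 for degrees 0…6.
[t⁶] = 1·14 + 1·14 + 1·11 = 39.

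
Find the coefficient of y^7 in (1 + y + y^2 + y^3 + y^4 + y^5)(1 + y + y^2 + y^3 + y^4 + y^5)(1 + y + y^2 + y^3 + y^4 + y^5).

(1 + y + y^2 + y^3 + y^4 + y^5) has coefficients 1,1,1,1,1,1 for degrees 0…5.
(1 + y + y^2 + y^3 + y^4 + y^5) has coefficients 1,1,1,1,1,1,0,0 for degrees 0…7.
Finally multiplying by (1 + y + y^2 + y^3 + y^4 + y^5), the product of all factors after the first has coefficients 1,2,3,4,5,6,5,4 for degrees 0…7.
[y^7] = 1·4 + 1·5 + 1·6 + 1·5 + 1·4 + 1·3 = 27.

27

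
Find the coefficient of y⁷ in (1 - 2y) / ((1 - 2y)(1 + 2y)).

The denominator gives the recurrence a_n = 4a_(n−2) for n ≥ 3; the numerator fixes a_0 = 1, a_1 = -2, a_2 = 4.
Iterating: 1, -2, 4, -8, 16, -32, 64, -128, so a_7 = -128.

-128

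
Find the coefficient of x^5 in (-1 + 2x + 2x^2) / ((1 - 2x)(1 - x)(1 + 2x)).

Partial fractions give a closed form: a_n = (1/2)·2^n + (-1)·1^n + (-1/2)·(-2)^n.
At n = 5: a_5 = 31.

31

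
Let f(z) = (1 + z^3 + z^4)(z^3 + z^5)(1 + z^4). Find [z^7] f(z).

2

(1 + z^3 + z^4) has coefficients 1,0,0,1,1 for degrees 0…4.
(z^3 + z^5) has coefficients 0,0,0,1,0,1,0,0 for degrees 0…7.
Finally multiplying by (1 + z^4), the product of all factors after the first has coefficients 0,0,0,1,0,1,0,1 for degrees 0…7.
[z^7] = 1·1 + 1·0 + 1·1 = 2.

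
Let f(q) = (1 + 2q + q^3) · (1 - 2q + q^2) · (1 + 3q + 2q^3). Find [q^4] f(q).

(1 + 2q + q^3) has coefficients 1,2,0,1 for degrees 0…3.
(1 - 2q + q^2) has coefficients 1,-2,1,0,0 for degrees 0…4.
Finally multiplying by (1 + 3q + 2q^3), the product of all factors after the first has coefficients 1,1,-5,5,-4 for degrees 0…4.
[q^4] = 1·(-4) + 2·5 + 1·1 = 7.

7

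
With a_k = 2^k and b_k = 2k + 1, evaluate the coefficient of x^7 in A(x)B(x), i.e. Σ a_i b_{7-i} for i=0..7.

749

Write out a_i and b_{7-i} for i = 0,…,7 and sum the products.
Σ = 1·15 + 2·13 + 4·11 + 8·9 + 16·7 + 32·5 + 64·3 + 128·1 = 749.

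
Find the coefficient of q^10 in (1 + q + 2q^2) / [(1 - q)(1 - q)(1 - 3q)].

206649

The denominator gives the recurrence a_n = 5a_(n−1) − 7a_(n−2) + 3a_(n−3) for n ≥ 3; the numerator fixes a_0 = 1, a_1 = 6, a_2 = 25.
Iterating: 1, 6, 25, 86, 273, 838, 2537, 7638, 22945, 68870, 206649, so a_10 = 206649.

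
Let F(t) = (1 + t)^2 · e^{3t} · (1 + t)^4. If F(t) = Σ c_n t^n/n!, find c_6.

The EGF product rule gives c_6 = Σ_{k_1+k_2+k_3=6} C(6; k_1,k_2,k_3) · ∏ g_i(k_i), where (1+t)^2 gives the falling factorial (2)_k; e^{3t} gives (3)^k; (1+t)^4 gives the falling factorial (4)_k.
g_1(k) for k = 0…6: 1, 2, 2, 0, 0, 0, 0.
g_2(k) for k = 0…6: 1, 3, 9, 27, 81, 243, 729.
g_3(k) for k = 0…6: 1, 4, 12, 24, 24, 0, 0.
First combine the last two factors: h(k) = Σ_j C(k,j)·g_2(j)·g_3(k−j) for k = 0…6: 1, 7, 45, 267, 1473, 7623, 37341.
c_6 = Σ_k C(6,k)·g_1(k)·h(6−k) = 1·1·37341 + 6·2·7623 + 15·2·1473 = 37341 + 91476 + 44190 = 173007.

173007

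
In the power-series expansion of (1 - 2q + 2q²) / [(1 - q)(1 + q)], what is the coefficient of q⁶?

3

The denominator gives the recurrence a_n = a_(n−2) for n ≥ 3; the numerator fixes a_0 = 1, a_1 = -2, a_2 = 3.
Iterating: 1, -2, 3, -2, 3, -2, 3, so a_6 = 3.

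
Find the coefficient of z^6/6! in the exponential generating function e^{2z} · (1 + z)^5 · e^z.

83079

The EGF product rule gives c_6 = Σ_{k_1+k_2+k_3=6} C(6; k_1,k_2,k_3) · ∏ g_i(k_i), where e^{2z} gives (2)^k; (1+z)^5 gives the falling factorial (5)_k; e^z gives (1)^k.
g_1(k) for k = 0…6: 1, 2, 4, 8, 16, 32, 64.
g_2(k) for k = 0…6: 1, 5, 20, 60, 120, 120, 0.
g_3(k) for k = 0…6: 1, 1, 1, 1, 1, 1, 1.
First combine the last two factors: h(k) = Σ_j C(k,j)·g_2(j)·g_3(k−j) for k = 0…6: 1, 6, 31, 136, 501, 1546, 4051.
c_6 = Σ_k C(6,k)·g_1(k)·h(6−k) = 1·1·4051 + 6·2·1546 + 15·4·501 + 20·8·136 + 15·16·31 + 6·32·6 + 1·64·1 = 4051 + 18552 + 30060 + 21760 + 7440 + 1152 + 64 = 83079.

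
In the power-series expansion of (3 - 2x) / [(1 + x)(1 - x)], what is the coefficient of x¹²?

Partial fractions give a closed form: a_n = (5/2)·(-1)^n + (1/2)·1^n.
At n = 12: a_12 = 3.

3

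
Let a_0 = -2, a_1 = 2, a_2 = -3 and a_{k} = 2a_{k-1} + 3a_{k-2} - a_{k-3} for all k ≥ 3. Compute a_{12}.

The ordinary generating function has denominator 1 - 2y - 3y^2 + y^3.
Iterating the recurrence: a_0,…,a_{12} = -2, 2, -3, 2, -7, -5, -33, -74, -242, -673, -1998, -5773, -16867.

-16867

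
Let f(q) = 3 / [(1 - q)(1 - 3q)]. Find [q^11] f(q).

797160

Partial fractions give a closed form: a_n = (-3/2)·1^n + (9/2)·3^n.
At n = 11: a_11 = 797160.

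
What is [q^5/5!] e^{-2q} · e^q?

The EGF product rule gives c_5 = Σ_{k_1+k_2=5} C(5; k_1,k_2) · ∏ g_i(k_i), where e^{-2q} gives (-2)^k; e^q gives (1)^k.
g_1(k) for k = 0…5: 1, -2, 4, -8, 16, -32.
g_2(k) for k = 0…5: 1, 1, 1, 1, 1, 1.
c_5 = Σ_k C(5,k)·g_1(k)·g_2(5−k) = 1·1·1 + 5·(-2)·1 + 10·4·1 + 10·(-8)·1 + 5·16·1 + 1·(-32)·1 = 1 − 10 + 40 − 80 + 80 − 32 = -1.

-1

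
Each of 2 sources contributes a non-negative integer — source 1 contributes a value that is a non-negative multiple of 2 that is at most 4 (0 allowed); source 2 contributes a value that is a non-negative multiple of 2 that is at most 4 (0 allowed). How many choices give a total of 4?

3

The generating function for the choices is (1 + y² + y⁴)·(1 + y² + y⁴); the count is [y⁴].
(1 + y² + y⁴) has coefficients 1,0,1,0,1 for degrees 0…4.
(1 + y² + y⁴) has coefficients 1,0,1,0,1 for degrees 0…4.
[y⁴] = 1·1 + 1·1 + 1·1 = 3.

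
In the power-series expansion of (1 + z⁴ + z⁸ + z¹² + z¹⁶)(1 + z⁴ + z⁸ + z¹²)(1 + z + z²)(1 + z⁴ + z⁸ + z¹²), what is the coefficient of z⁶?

3

(1 + z⁴ + z⁸ + z¹² + z¹⁶) has coefficients 1,0,0,0,1,0,0 for degrees 0…6.
(1 + z⁴ + z⁸ + z¹²) has coefficients 1,0,0,0,1,0,0 for degrees 0…6.
Multiplying by (1 + z + z²) gives running coefficients 1,1,1,0,1,1,1 for degrees 0…6.
Finally multiplying by (1 + z⁴ + z⁸ + z¹²), the product of all factors after the first has coefficients 1,1,1,0,2,2,2 for degrees 0…6.
[z⁶] = 1·2 + 1·1 = 3.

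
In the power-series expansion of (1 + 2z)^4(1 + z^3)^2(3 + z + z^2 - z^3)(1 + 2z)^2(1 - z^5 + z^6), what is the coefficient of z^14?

(1 + 2z)^4 has coefficients 1,8,24,32,16 for degrees 0…4.
(1 + z^3)^2 has coefficients 1,0,0,2,0,0,1,0,0,0,0,0,0,0,0 for degrees 0…14.
Multiplying by (3 + z + z^2 - z^3) gives running coefficients 3,1,1,5,2,2,1,1,1,-1,0,0,0,0,0 for degrees 0…14.
Multiplying by (1 + 2z)^2 gives running coefficients 3,13,17,13,26,30,17,13,9,7,0,-4,0,0,0 for degrees 0…14.
Finally multiplying by (1 - z^5 + z^6), the product of all factors after the first has coefficients 3,13,17,13,26,27,7,9,13,-6,-4,9,4,4,2 for degrees 0…14.
[z^14] = 1·2 + 8·4 + 24·4 + 32·9 + 16·(-4) = 354.

354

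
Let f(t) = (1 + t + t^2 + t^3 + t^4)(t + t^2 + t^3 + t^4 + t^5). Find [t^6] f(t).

(1 + t + t^2 + t^3 + t^4) has coefficients 1,1,1,1,1 for degrees 0…4.
(t + t^2 + t^3 + t^4 + t^5) has coefficients 0,1,1,1,1,1,0 for degrees 0…6.
[t^6] = 1·0 + 1·1 + 1·1 + 1·1 + 1·1 = 4.

4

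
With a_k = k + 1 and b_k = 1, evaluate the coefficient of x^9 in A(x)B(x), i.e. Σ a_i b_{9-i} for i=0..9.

55

The convolution is the t^9 coefficient of A(t)B(t).
Σ = 1·1 + 2·1 + 3·1 + 4·1 + 5·1 + 6·1 + 7·1 + 8·1 + 9·1 + 10·1 = 55.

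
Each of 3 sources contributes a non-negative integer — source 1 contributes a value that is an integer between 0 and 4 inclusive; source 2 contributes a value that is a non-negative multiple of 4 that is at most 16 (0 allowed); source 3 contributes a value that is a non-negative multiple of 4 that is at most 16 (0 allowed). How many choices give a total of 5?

The generating function for the choices is (1 + q + q² + q³ + q⁴)·(1 + q⁴ + q⁸ + q¹² + q¹⁶)·(1 + q⁴ + q⁸ + q¹² + q¹⁶); the count is [q⁵].
(1 + q + q² + q³ + q⁴) has coefficients 1,1,1,1,1 for degrees 0…4.
(1 + q⁴ + q⁸ + q¹² + q¹⁶) has coefficients 1,0,0,0,1,0 for degrees 0…5.
Finally multiplying by (1 + q⁴ + q⁸ + q¹² + q¹⁶), the product of all factors after the first has coefficients 1,0,0,0,2,0 for degrees 0…5.
[q⁵] = 1·0 + 1·2 + 1·0 + 1·0 + 1·0 = 2.

2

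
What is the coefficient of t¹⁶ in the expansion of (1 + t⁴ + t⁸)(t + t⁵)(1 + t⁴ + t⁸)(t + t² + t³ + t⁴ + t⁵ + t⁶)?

5

(1 + t⁴ + t⁸) has coefficients 1,0,0,0,1,0,0,0,1 for degrees 0…8.
(t + t⁵) has coefficients 0,1,0,0,0,1,0,0,0,0,0,0,0,0,0,0,0 for degrees 0…16.
Multiplying by (1 + t⁴ + t⁸) gives running coefficients 0,1,0,0,0,2,0,0,0,2,0,0,0,1,0,0,0 for degrees 0…16.
Finally multiplying by (t + t² + t³ + t⁴ + t⁵ + t⁶), the product of all factors after the first has coefficients 0,0,1,1,1,1,3,3,2,2,4,4,2,2,3,3,1 for degrees 0…16.
[t¹⁶] = 1·1 + 1·2 + 1·2 = 5.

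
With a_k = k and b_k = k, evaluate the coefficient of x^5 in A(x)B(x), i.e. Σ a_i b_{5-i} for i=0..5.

20

The convolution is the t^5 coefficient of A(t)B(t).
Σ = 0·5 + 1·4 + 2·3 + 3·2 + 4·1 + 5·0 = 20.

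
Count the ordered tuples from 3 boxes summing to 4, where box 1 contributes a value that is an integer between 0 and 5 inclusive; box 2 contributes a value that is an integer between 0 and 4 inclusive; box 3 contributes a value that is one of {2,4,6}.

The generating function for the choices is (1 + t + t² + t³ + t⁴ + t⁵)·(1 + t + t² + t³ + t⁴)·(t² + t⁴ + t⁶); the count is [t⁴].
(1 + t + t² + t³ + t⁴ + t⁵) has coefficients 1,1,1,1,1 for degrees 0…4.
(1 + t + t² + t³ + t⁴) has coefficients 1,1,1,1,1 for degrees 0…4.
Finally multiplying by (t² + t⁴ + t⁶), the product of all factors after the first has coefficients 0,0,1,1,2 for degrees 0…4.
[t⁴] = 1·2 + 1·1 + 1·1 + 1·0 + 1·0 = 4.

4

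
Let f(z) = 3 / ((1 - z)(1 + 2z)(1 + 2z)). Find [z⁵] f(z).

The denominator gives the recurrence a_n = −3a_(n−1) + 4a_(n−3) for n ≥ 3; the numerator fixes a_0 = 3, a_1 = -9, a_2 = 27.
Iterating: 3, -9, 27, -69, 171, -405, so a_5 = -405.

-405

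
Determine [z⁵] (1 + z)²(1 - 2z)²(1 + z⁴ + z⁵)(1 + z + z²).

8

(1 + z)² has coefficients 1,2,1 for degrees 0…2.
(1 - 2z)² has coefficients 1,-4,4,0,0,0 for degrees 0…5.
Multiplying by (1 + z⁴ + z⁵) gives running coefficients 1,-4,4,0,1,-3 for degrees 0…5.
Finally multiplying by (1 + z + z²), the product of all factors after the first has coefficients 1,-3,1,0,5,-2 for degrees 0…5.
[z⁵] = 1·(-2) + 2·5 + 1·0 = 8.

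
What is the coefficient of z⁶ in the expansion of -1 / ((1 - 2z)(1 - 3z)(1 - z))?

-3025

Partial fractions give a closed form: a_n = (4)·2^n + (-9/2)·3^n + (-1/2)·1^n.
At n = 6: a_6 = -3025.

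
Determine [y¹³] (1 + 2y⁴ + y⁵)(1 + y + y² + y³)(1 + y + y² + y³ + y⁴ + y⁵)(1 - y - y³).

-13

(1 + 2y⁴ + y⁵) has coefficients 1,0,0,0,2,1 for degrees 0…5.
(1 + y + y² + y³) has coefficients 1,1,1,1,0,0,0,0,0,0,0,0,0,0 for degrees 0…13.
Multiplying by (1 + y + y² + y³ + y⁴ + y⁵) gives running coefficients 1,2,3,4,4,4,3,2,1,0,0,0,0,0 for degrees 0…13.
Finally multiplying by (1 - y - y³), the product of all factors after the first has coefficients 1,1,1,0,-2,-3,-5,-5,-5,-4,-2,-1,0,0 for degrees 0…13.
[y¹³] = 1·0 + 2·(-4) + 1·(-5) = -13.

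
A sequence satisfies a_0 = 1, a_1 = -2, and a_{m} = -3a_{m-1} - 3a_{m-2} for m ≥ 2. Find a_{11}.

The ordinary generating function has denominator 1 + 3x + 3x^2.
Iterating the recurrence: a_0,…,a_{11} = 1, -2, 3, -3, 0, 9, -27, 54, -81, 81, 0, -243.

-243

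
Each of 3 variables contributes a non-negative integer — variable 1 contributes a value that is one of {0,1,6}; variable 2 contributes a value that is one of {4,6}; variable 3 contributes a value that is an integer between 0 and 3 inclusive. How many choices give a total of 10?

The generating function for the choices is (1 + z + z^6)·(z^4 + z^6)·(1 + z + z^2 + z^3); the count is [z^10].
(1 + z + z^6) has coefficients 1,1,0,0,0,0,1 for degrees 0…6.
(z^4 + z^6) has coefficients 0,0,0,0,1,0,1,0,0,0,0 for degrees 0…10.
Finally multiplying by (1 + z + z^2 + z^3), the product of all factors after the first has coefficients 0,0,0,0,1,1,2,2,1,1,0 for degrees 0…10.
[z^10] = 1·0 + 1·1 + 1·1 = 2.

2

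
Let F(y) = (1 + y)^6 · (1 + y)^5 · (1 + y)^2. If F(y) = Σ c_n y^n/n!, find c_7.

The EGF product rule gives c_7 = Σ_{k_1+k_2+k_3=7} C(7; k_1,k_2,k_3) · ∏ g_i(k_i), where (1+y)^6 gives the falling factorial (6)_k; (1+y)^5 gives the falling factorial (5)_k; (1+y)^2 gives the falling factorial (2)_k.
g_1(k) for k = 0…7: 1, 6, 30, 120, 360, 720, 720, 0.
g_2(k) for k = 0…7: 1, 5, 20, 60, 120, 120, 0, 0.
g_3(k) for k = 0…7: 1, 2, 2, 0, 0, 0, 0, 0.
First combine the last two factors: h(k) = Σ_j C(k,j)·g_2(j)·g_3(k−j) for k = 0…7: 1, 7, 42, 210, 840, 2520, 5040, 5040.
c_7 = Σ_k C(7,k)·g_1(k)·h(7−k) = 1·1·5040 + 7·6·5040 + 21·30·2520 + 35·120·840 + 35·360·210 + 21·720·42 + 7·720·7 = 5040 + 211680 + 1587600 + 3528000 + 2646000 + 635040 + 35280 = 8648640.

8648640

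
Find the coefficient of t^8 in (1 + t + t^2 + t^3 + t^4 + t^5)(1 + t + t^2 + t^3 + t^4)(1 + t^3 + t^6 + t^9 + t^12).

(1 + t + t^2 + t^3 + t^4 + t^5) has coefficients 1,1,1,1,1,1 for degrees 0…5.
(1 + t + t^2 + t^3 + t^4) has coefficients 1,1,1,1,1,0,0,0,0 for degrees 0…8.
Finally multiplying by (1 + t^3 + t^6 + t^9 + t^12), the product of all factors after the first has coefficients 1,1,1,2,2,1,2,2,1 for degrees 0…8.
[t^8] = 1·1 + 1·2 + 1·2 + 1·1 + 1·2 + 1·2 = 10.

10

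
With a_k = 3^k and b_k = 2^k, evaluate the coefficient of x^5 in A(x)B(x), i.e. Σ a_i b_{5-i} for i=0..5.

665

This is [x^5] in the product of the two ordinary generating functions.
Σ = 1·32 + 3·16 + 9·8 + 27·4 + 81·2 + 243·1 = 665.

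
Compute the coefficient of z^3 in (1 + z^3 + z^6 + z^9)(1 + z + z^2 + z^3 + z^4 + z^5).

2

(1 + z^3 + z^6 + z^9) has coefficients 1,0,0,1 for degrees 0…3.
(1 + z + z^2 + z^3 + z^4 + z^5) has coefficients 1,1,1,1 for degrees 0…3.
[z^3] = 1·1 + 1·1 = 2.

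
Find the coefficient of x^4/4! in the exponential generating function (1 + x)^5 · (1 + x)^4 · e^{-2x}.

The EGF product rule gives c_4 = Σ_{k_1+k_2+k_3=4} C(4; k_1,k_2,k_3) · ∏ g_i(k_i), where (1+x)^5 gives the falling factorial (5)_k; (1+x)^4 gives the falling factorial (4)_k; e^{-2x} gives (-2)^k.
g_1(k) for k = 0…4: 1, 5, 20, 60, 120.
g_2(k) for k = 0…4: 1, 4, 12, 24, 24.
g_3(k) for k = 0…4: 1, -2, 4, -8, 16.
First combine the last two factors: h(k) = Σ_j C(k,j)·g_2(j)·g_3(k−j) for k = 0…4: 1, 2, 0, -8, 8.
c_4 = Σ_k C(4,k)·g_1(k)·h(4−k) = 1·1·8 + 4·5·(-8) + 4·60·2 + 1·120·1 = 8 − 160 + 480 + 120 = 448.

448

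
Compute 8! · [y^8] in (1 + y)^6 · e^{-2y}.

The EGF product rule gives c_8 = Σ_{k_1+k_2=8} C(8; k_1,k_2) · ∏ g_i(k_i), where (1+y)^6 gives the falling factorial (6)_k; e^{-2y} gives (-2)^k.
g_1(k) for k = 0…8: 1, 6, 30, 120, 360, 720, 720, 0, 0.
g_2(k) for k = 0…8: 1, -2, 4, -8, 16, -32, 64, -128, 256.
c_8 = Σ_k C(8,k)·g_1(k)·g_2(8−k) = 1·1·256 + 8·6·(-128) + 28·30·64 + 56·120·(-32) + 70·360·16 + 56·720·(-8) + 28·720·4 = 256 − 6144 + 53760 − 215040 + 403200 − 322560 + 80640 = -5888.

-5888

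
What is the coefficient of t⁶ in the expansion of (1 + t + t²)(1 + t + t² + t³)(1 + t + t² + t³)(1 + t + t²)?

(1 + t + t²) has coefficients 1,1,1 for degrees 0…2.
(1 + t + t² + t³) has coefficients 1,1,1,1,0,0,0 for degrees 0…6.
Multiplying by (1 + t + t² + t³) gives running coefficients 1,2,3,4,3,2,1 for degrees 0…6.
Finally multiplying by (1 + t + t²), the product of all factors after the first has coefficients 1,3,6,9,10,9,6 for degrees 0…6.
[t⁶] = 1·6 + 1·9 + 1·10 = 25.

25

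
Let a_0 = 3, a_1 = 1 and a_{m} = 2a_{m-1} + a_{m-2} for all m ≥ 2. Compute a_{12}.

The ordinary generating function has denominator 1 - 2t - t^2.
Iterating the recurrence: a_0,…,a_{12} = 3, 1, 5, 11, 27, 65, 157, 379, 915, 2209, 5333, 12875, 31083.

31083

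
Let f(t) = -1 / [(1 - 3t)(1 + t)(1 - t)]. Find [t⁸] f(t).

-7381

Partial fractions give a closed form: a_n = (-9/8)·3^n + (-1/8)·(-1)^n + (1/4)·1^n.
At n = 8: a_8 = -7381.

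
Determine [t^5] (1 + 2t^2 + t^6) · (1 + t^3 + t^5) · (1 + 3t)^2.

12

(1 + 2t^2 + t^6) has coefficients 1,0,2,0,0,0 for degrees 0…5.
(1 + t^3 + t^5) has coefficients 1,0,0,1,0,1 for degrees 0…5.
Finally multiplying by (1 + 3t)^2, the product of all factors after the first has coefficients 1,6,9,1,6,10 for degrees 0…5.
[t^5] = 1·10 + 2·1 = 12.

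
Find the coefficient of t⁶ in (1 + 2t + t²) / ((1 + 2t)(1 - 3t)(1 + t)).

Partial fractions give a closed form: a_n = (1/5)·(-2)^n + (4/5)·3^n.
At n = 6: a_6 = 596.

596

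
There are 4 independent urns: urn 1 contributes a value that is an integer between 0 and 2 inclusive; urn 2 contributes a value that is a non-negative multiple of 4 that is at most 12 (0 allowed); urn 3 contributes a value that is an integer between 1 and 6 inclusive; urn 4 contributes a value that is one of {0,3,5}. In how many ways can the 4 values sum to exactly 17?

12

The generating function for the choices is (1 + x + x^2)·(1 + x^4 + x^8 + x^12)·(x + x^2 + x^3 + x^4 + x^5 + x^6)·(1 + x^3 + x^5); the count is [x^17].
(1 + x + x^2) has coefficients 1,1,1 for degrees 0…2.
(1 + x^4 + x^8 + x^12) has coefficients 1,0,0,0,1,0,0,0,1,0,0,0,1,0,0,0,0,0 for degrees 0…17.
Multiplying by (x + x^2 + x^3 + x^4 + x^5 + x^6) gives running coefficients 0,1,1,1,1,2,2,1,1,2,2,1,1,2,2,1,1,1 for degrees 0…17.
Finally multiplying by (1 + x^3 + x^5), the product of all factors after the first has coefficients 0,1,1,1,2,3,4,3,4,5,5,4,4,5,5,4,4,4 for degrees 0…17.
[x^17] = 1·4 + 1·4 + 1·4 = 12.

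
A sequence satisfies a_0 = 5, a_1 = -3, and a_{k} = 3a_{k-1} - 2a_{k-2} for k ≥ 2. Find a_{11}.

-16371

The ordinary generating function has denominator 1 - 3y + 2y^2.
Iterating the recurrence: a_0,…,a_{11} = 5, -3, -19, -51, -115, -243, -499, -1011, -2035, -4083, -8179, -16371.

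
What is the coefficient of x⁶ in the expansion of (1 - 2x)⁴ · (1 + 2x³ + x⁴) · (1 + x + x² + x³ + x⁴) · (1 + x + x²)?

10

(1 - 2x)⁴ has coefficients 1,-8,24,-32,16 for degrees 0…4.
(1 + 2x³ + x⁴) has coefficients 1,0,0,2,1,0,0 for degrees 0…6.
Multiplying by (1 + x + x² + x³ + x⁴) gives running coefficients 1,1,1,3,4,3,3 for degrees 0…6.
Finally multiplying by (1 + x + x²), the product of all factors after the first has coefficients 1,2,3,5,8,10,10 for degrees 0…6.
[x⁶] = 1·10 − 8·10 + 24·8 − 32·5 + 16·3 = 10.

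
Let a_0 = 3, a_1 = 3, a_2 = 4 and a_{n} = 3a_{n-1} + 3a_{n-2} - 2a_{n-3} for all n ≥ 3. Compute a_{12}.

1692897

The ordinary generating function has denominator 1 - 3q - 3q^2 + 2q^3.
Iterating the recurrence: a_0,…,a_{12} = 3, 3, 4, 15, 51, 190, 693, 2547, 9340, 34275, 125751, 461398, 1692897.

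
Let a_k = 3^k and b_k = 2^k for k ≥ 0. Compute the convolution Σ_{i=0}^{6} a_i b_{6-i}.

Write out a_i and b_{6-i} for i = 0,…,6 and sum the products.
Σ = 1·64 + 3·32 + 9·16 + 27·8 + 81·4 + 243·2 + 729·1 = 2059.

2059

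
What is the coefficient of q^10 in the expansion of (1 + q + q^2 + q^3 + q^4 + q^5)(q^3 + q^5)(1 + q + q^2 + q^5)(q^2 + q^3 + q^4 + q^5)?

(1 + q + q^2 + q^3 + q^4 + q^5) has coefficients 1,1,1,1,1,1 for degrees 0…5.
(q^3 + q^5) has coefficients 0,0,0,1,0,1,0,0,0,0,0 for degrees 0…10.
Multiplying by (1 + q + q^2 + q^5) gives running coefficients 0,0,0,1,1,2,1,1,1,0,1 for degrees 0…10.
Finally multiplying by (q^2 + q^3 + q^4 + q^5), the product of all factors after the first has coefficients 0,0,0,0,0,1,2,4,5,5,5 for degrees 0…10.
[q^10] = 1·5 + 1·5 + 1·5 + 1·4 + 1·2 + 1·1 = 22.

22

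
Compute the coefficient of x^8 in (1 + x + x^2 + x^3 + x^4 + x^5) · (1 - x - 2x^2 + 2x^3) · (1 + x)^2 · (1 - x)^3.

4

(1 + x + x^2 + x^3 + x^4 + x^5) has coefficients 1,1,1,1,1,1 for degrees 0…5.
(1 - x - 2x^2 + 2x^3) has coefficients 1,-1,-2,2,0,0,0,0,0 for degrees 0…8.
Multiplying by (1 + x)^2 gives running coefficients 1,1,-3,-3,2,2,0,0,0 for degrees 0…8.
Finally multiplying by (1 - x)^3, the product of all factors after the first has coefficients 1,-2,-3,8,1,-10,3,4,-2 for degrees 0…8.
[x^8] = 1·(-2) + 1·4 + 1·3 + 1·(-10) + 1·1 + 1·8 = 4.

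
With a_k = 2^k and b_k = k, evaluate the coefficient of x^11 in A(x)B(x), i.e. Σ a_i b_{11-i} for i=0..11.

4083

Write out a_i and b_{11-i} for i = 0,…,11 and sum the products.
Σ = 1·11 + 2·10 + 4·9 + 8·8 + 16·7 + 32·6 + 64·5 + 128·4 + 256·3 + 512·2 + 1024·1 + 2048·0 = 4083.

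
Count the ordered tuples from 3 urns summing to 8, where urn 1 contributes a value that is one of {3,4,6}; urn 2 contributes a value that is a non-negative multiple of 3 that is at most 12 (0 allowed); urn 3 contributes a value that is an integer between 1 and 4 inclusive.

4

The generating function for the choices is (y^3 + y^4 + y^6)·(1 + y^3 + y^6 + y^9 + y^12)·(y + y^2 + y^3 + y^4); the count is [y^8].
(y^3 + y^4 + y^6) has coefficients 0,0,0,1,1,0,1 for degrees 0…6.
(1 + y^3 + y^6 + y^9 + y^12) has coefficients 1,0,0,1,0,0,1,0,0 for degrees 0…8.
Finally multiplying by (y + y^2 + y^3 + y^4), the product of all factors after the first has coefficients 0,1,1,1,2,1,1,2,1 for degrees 0…8.
[y^8] = 1·1 + 1·2 + 1·1 = 4.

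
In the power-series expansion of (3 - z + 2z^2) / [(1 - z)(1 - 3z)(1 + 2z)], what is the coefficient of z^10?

154619

The denominator gives the recurrence a_n = 2a_(n−1) + 5a_(n−2) − 6a_(n−3) for n ≥ 3; the numerator fixes a_0 = 3, a_1 = 5, a_2 = 27.
Iterating: 3, 5, 27, 61, 227, 597, 1963, 5549, 17331, 50629, 154619, so a_10 = 154619.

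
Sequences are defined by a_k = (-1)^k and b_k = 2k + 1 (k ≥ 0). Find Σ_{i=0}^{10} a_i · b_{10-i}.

11

The convolution is the x^10 coefficient of A(x)B(x).
Σ = 1·21 − 1·19 + 1·17 − 1·15 + 1·13 − 1·11 + 1·9 − 1·7 + 1·5 − 1·3 + 1·1 = 11.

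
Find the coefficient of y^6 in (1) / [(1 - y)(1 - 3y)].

The denominator gives the recurrence a_n = 4a_(n−1) − 3a_(n−2) for n ≥ 3; the numerator fixes a_0 = 1, a_1 = 4, a_2 = 13.
Iterating: 1, 4, 13, 40, 121, 364, 1093, so a_6 = 1093.

1093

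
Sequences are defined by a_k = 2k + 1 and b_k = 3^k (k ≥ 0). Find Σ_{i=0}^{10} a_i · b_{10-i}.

This is [x^10] in the product of the two ordinary generating functions.
Σ = 1·59049 + 3·19683 + 5·6561 + 7·2187 + 9·729 + 11·243 + 13·81 + 15·27 + 17·9 + 19·3 + 21·1 = 177135.

177135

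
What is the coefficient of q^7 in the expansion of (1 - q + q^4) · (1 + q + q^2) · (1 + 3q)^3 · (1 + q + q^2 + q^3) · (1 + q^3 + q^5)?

139

(1 - q + q^4) has coefficients 1,-1,0,0,1 for degrees 0…4.
(1 + q + q^2) has coefficients 1,1,1,0,0,0,0,0 for degrees 0…7.
Multiplying by (1 + 3q)^3 gives running coefficients 1,10,37,63,54,27,0,0 for degrees 0…7.
Multiplying by (1 + q + q^2 + q^3) gives running coefficients 1,11,48,111,164,181,144,81 for degrees 0…7.
Finally multiplying by (1 + q^3 + q^5), the product of all factors after the first has coefficients 1,11,48,112,175,230,266,293 for degrees 0…7.
[q^7] = 1·293 − 1·266 + 1·112 = 139.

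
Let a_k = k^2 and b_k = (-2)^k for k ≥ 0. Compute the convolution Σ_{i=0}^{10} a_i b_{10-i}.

-38

This is [x^10] in the product of the two ordinary generating functions.
Σ = 0·1024 + 1·(-512) + 4·256 + 9·(-128) + 16·64 + 25·(-32) + 36·16 + 49·(-8) + 64·4 + 81·(-2) + 100·1 = -38.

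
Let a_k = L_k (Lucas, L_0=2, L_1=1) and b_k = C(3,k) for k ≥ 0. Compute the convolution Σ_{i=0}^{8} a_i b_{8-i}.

199

The convolution is the x^8 coefficient of A(x)B(x).
Σ = 2·0 + 1·0 + 3·0 + 4·0 + 7·0 + 11·1 + 18·3 + 29·3 + 47·1 = 199.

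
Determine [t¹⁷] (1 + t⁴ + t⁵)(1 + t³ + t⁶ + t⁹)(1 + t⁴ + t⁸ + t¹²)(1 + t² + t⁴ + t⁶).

12

(1 + t⁴ + t⁵) has coefficients 1,0,0,0,1,1 for degrees 0…5.
(1 + t³ + t⁶ + t⁹) has coefficients 1,0,0,1,0,0,1,0,0,1,0,0,0,0,0,0,0,0 for degrees 0…17.
Multiplying by (1 + t⁴ + t⁸ + t¹²) gives running coefficients 1,0,0,1,1,0,1,1,1,1,1,1,1,1,1,1,0,1 for degrees 0…17.
Finally multiplying by (1 + t² + t⁴ + t⁶), the product of all factors after the first has coefficients 1,0,1,1,2,1,3,2,3,3,4,3,4,4,4,4,3,4 for degrees 0…17.
[t¹⁷] = 1·4 + 1·4 + 1·4 = 12.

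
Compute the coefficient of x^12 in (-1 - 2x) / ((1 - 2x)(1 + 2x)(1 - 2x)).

-53248

The denominator gives the recurrence a_n = 2a_(n−1) + 4a_(n−2) − 8a_(n−3) for n ≥ 3; the numerator fixes a_0 = -1, a_1 = -4, a_2 = -12.
Iterating: -1, -4, -12, -32, -80, -192, -448, -1024, -2304, -5120, -11264, -24576, -53248, so a_12 = -53248.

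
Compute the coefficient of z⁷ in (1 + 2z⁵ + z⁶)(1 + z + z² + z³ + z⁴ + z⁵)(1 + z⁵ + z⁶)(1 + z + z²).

14

(1 + 2z⁵ + z⁶) has coefficients 1,0,0,0,0,2,1 for degrees 0…6.
(1 + z + z² + z³ + z⁴ + z⁵) has coefficients 1,1,1,1,1,1,0,0 for degrees 0…7.
Multiplying by (1 + z⁵ + z⁶) gives running coefficients 1,1,1,1,1,2,2,2 for degrees 0…7.
Finally multiplying by (1 + z + z²), the product of all factors after the first has coefficients 1,2,3,3,3,4,5,6 for degrees 0…7.
[z⁷] = 1·6 + 2·3 + 1·2 = 14.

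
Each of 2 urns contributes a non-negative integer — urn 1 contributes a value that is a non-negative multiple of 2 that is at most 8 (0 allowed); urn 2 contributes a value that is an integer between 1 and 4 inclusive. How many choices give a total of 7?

The generating function for the choices is (1 + z^2 + z^4 + z^6 + z^8)·(z + z^2 + z^3 + z^4); the count is [z^7].
(1 + z^2 + z^4 + z^6 + z^8) has coefficients 1,0,1,0,1,0,1,0 for degrees 0…7.
(z + z^2 + z^3 + z^4) has coefficients 0,1,1,1,1,0,0,0 for degrees 0…7.
[z^7] = 1·0 + 1·0 + 1·1 + 1·1 = 2.

2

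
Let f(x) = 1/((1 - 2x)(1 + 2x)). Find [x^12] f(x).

4096

The denominator gives the recurrence a_n = 4a_(n−2) for n ≥ 2; the numerator fixes a_0 = 1, a_1 = 0.
Iterating: 1, 0, 4, 0, 16, 0, 64, 0, 256, 0, 1024, 0, 4096, so a_12 = 4096.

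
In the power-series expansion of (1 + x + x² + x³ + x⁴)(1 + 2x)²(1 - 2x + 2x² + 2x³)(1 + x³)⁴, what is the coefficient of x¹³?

235

(1 + x + x² + x³ + x⁴) has coefficients 1,1,1,1,1 for degrees 0…4.
(1 + 2x)² has coefficients 1,4,4,0,0,0,0,0,0,0,0,0,0,0 for degrees 0…13.
Multiplying by (1 - 2x + 2x² + 2x³) gives running coefficients 1,2,-2,2,16,8,0,0,0,0,0,0,0,0 for degrees 0…13.
Finally multiplying by (1 + x³)⁴, the product of all factors after the first has coefficients 1,2,-2,6,24,0,14,76,20,16,104,40,9,66 for degrees 0…13.
[x¹³] = 1·66 + 1·9 + 1·40 + 1·104 + 1·16 = 235.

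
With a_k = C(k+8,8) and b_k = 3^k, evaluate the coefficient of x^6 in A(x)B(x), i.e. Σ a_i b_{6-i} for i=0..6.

22335

Write out a_i and b_{6-i} for i = 0,…,6 and sum the products.
Σ = 1·729 + 9·243 + 45·81 + 165·27 + 495·9 + 1287·3 + 3003·1 = 22335.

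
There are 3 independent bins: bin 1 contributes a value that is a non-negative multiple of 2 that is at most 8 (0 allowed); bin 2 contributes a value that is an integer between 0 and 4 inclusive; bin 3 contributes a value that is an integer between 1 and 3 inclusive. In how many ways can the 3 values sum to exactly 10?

7

The generating function for the choices is (1 + y² + y⁴ + y⁶ + y⁸)·(1 + y + y² + y³ + y⁴)·(y + y² + y³); the count is [y¹⁰].
(1 + y² + y⁴ + y⁶ + y⁸) has coefficients 1,0,1,0,1,0,1,0,1 for degrees 0…8.
(1 + y + y² + y³ + y⁴) has coefficients 1,1,1,1,1,0,0,0,0,0,0 for degrees 0…10.
Finally multiplying by (y + y² + y³), the product of all factors after the first has coefficients 0,1,2,3,3,3,2,1,0,0,0 for degrees 0…10.
[y¹⁰] = 1·0 + 1·0 + 1·2 + 1·3 + 1·2 = 7.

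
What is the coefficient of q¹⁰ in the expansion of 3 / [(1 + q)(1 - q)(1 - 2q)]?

4095

Partial fractions give a closed form: a_n = (1/2)·(-1)^n + (-3/2)·1^n + (4)·2^n.
At n = 10: a_10 = 4095.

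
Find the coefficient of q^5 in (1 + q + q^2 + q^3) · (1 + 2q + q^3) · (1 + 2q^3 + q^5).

8

(1 + q + q^2 + q^3) has coefficients 1,1,1,1 for degrees 0…3.
(1 + 2q + q^3) has coefficients 1,2,0,1,0,0 for degrees 0…5.
Finally multiplying by (1 + 2q^3 + q^5), the product of all factors after the first has coefficients 1,2,0,3,4,1 for degrees 0…5.
[q^5] = 1·1 + 1·4 + 1·3 + 1·0 = 8.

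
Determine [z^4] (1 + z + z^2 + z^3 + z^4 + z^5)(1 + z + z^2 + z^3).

(1 + z + z^2 + z^3 + z^4 + z^5) has coefficients 1,1,1,1,1 for degrees 0…4.
(1 + z + z^2 + z^3) has coefficients 1,1,1,1,0 for degrees 0…4.
[z^4] = 1·0 + 1·1 + 1·1 + 1·1 + 1·1 = 4.

4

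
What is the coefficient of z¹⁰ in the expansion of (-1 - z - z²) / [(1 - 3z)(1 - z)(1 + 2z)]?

-76968

Partial fractions give a closed form: a_n = (-13/10)·3^n + (1/2)·1^n + (-1/5)·(-2)^n.
At n = 10: a_10 = -76968.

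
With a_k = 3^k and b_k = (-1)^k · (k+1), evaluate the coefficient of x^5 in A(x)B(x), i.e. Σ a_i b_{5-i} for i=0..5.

135

This is [x^5] in the product of the two ordinary generating functions.
Σ = 1·(-6) + 3·5 + 9·(-4) + 27·3 + 81·(-2) + 243·1 = 135.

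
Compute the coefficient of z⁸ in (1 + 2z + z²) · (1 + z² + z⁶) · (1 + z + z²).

4

(1 + 2z + z²) has coefficients 1,2,1 for degrees 0…2.
(1 + z² + z⁶) has coefficients 1,0,1,0,0,0,1,0,0 for degrees 0…8.
Finally multiplying by (1 + z + z²), the product of all factors after the first has coefficients 1,1,2,1,1,0,1,1,1 for degrees 0…8.
[z⁸] = 1·1 + 2·1 + 1·1 = 4.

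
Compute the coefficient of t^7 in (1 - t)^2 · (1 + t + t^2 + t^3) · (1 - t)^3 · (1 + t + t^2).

(1 - t)^2 has coefficients 1,-2,1 for degrees 0…2.
(1 + t + t^2 + t^3) has coefficients 1,1,1,1,0,0,0,0 for degrees 0…7.
Multiplying by (1 - t)^3 gives running coefficients 1,-2,1,0,-1,2,-1,0 for degrees 0…7.
Finally multiplying by (1 + t + t^2), the product of all factors after the first has coefficients 1,-1,0,-1,0,1,0,1 for degrees 0…7.
[t^7] = 1·1 − 2·0 + 1·1 = 2.

2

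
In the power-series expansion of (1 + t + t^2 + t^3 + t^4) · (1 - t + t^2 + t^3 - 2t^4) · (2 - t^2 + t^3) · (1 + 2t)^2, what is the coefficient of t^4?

(1 + t + t^2 + t^3 + t^4) has coefficients 1,1,1,1,1 for degrees 0…4.
(1 - t + t^2 + t^3 - 2t^4) has coefficients 1,-1,1,1,-2 for degrees 0…4.
Multiplying by (2 - t^2 + t^3) gives running coefficients 2,-2,1,4,-6 for degrees 0…4.
Finally multiplying by (1 + 2t)^2, the product of all factors after the first has coefficients 2,6,1,0,14 for degrees 0…4.
[t^4] = 1·14 + 1·0 + 1·1 + 1·6 + 1·2 = 23.

23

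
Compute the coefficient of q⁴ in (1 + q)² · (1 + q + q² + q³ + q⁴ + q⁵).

(1 + q)² has coefficients 1,2,1 for degrees 0…2.
(1 + q + q² + q³ + q⁴ + q⁵) has coefficients 1,1,1,1,1 for degrees 0…4.
[q⁴] = 1·1 + 2·1 + 1·1 = 4.

4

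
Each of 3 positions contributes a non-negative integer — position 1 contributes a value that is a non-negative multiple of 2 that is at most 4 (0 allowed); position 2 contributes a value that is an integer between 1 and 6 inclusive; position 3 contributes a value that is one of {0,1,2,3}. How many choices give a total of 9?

8

The generating function for the choices is (1 + t² + t⁴)·(t + t² + t³ + t⁴ + t⁵ + t⁶)·(1 + t + t² + t³); the count is [t⁹].
(1 + t² + t⁴) has coefficients 1,0,1,0,1 for degrees 0…4.
(t + t² + t³ + t⁴ + t⁵ + t⁶) has coefficients 0,1,1,1,1,1,1,0,0,0 for degrees 0…9.
Finally multiplying by (1 + t + t² + t³), the product of all factors after the first has coefficients 0,1,2,3,4,4,4,3,2,1 for degrees 0…9.
[t⁹] = 1·1 + 1·3 + 1·4 = 8.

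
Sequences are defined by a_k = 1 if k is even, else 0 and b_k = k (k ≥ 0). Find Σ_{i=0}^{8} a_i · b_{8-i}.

The convolution is the x^8 coefficient of A(x)B(x).
Σ = 1·8 + 0·7 + 1·6 + 0·5 + 1·4 + 0·3 + 1·2 + 0·1 + 1·0 = 20.

20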